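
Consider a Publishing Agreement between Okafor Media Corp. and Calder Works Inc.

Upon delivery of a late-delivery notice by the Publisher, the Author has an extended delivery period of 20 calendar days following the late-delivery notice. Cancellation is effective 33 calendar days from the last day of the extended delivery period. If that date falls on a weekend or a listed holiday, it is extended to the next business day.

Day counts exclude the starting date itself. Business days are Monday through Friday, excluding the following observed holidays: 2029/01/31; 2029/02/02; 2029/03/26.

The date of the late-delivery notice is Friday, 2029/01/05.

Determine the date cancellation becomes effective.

The last day of the extended delivery period: 20 calendar days after 2029/01/05 is 2029/01/25.
Adding 33 calendar days to 2029/01/25 gives 2029/02/27, which is the date cancellation becomes effective. 2029/02/27 is a Tuesday and is not a listed holiday, so no roll-forward applies.

2029/02/27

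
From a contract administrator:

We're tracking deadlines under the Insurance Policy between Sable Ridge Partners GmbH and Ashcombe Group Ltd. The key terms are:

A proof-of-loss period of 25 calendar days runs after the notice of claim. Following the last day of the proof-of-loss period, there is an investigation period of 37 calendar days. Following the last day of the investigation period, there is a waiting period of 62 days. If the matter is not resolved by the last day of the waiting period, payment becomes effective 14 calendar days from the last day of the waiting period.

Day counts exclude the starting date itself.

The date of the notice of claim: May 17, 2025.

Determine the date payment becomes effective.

Oct 2, 2025

Adding 25 calendar days to May 17, 2025 gives Jun 11, 2025, which is the last day of the proof-of-loss period.
The last day of the investigation period: Jun 11, 2025 + 37 days = Jul 18, 2025.
The last day of the waiting period: Jul 18, 2025 + 62 days = Sep 18, 2025.
The date payment becomes effective: Sep 18, 2025 + 14 days = Oct 2, 2025.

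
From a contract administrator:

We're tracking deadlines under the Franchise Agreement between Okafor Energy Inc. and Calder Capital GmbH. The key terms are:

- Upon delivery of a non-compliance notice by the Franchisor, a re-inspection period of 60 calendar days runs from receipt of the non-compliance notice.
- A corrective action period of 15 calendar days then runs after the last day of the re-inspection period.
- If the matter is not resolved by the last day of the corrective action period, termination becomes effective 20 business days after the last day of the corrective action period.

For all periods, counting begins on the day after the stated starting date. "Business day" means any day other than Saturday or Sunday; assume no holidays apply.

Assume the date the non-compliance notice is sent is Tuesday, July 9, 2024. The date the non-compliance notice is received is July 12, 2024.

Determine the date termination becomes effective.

The last day of the re-inspection period: July 12, 2024 + 60 days = September 10, 2024.
The last day of the corrective action period: September 10, 2024 + 15 days = September 25, 2024.
The date termination becomes effective: counting 20 business days from Wednesday, September 25, 2024 (Sep 26, Sep 27, Sep 30, Oct 1, …, Oct 21, Oct 22, Oct 23, skipping weekends) reaches Wednesday, October 23, 2024.

October 23, 2024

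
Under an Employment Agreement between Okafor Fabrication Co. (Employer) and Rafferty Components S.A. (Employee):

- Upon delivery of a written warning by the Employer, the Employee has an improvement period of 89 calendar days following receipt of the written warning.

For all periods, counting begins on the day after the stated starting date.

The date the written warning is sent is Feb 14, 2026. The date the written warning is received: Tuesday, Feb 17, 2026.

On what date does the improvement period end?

May 17, 2026

The last day of the improvement period: 89 calendar days after Feb 17, 2026 is May 17, 2026.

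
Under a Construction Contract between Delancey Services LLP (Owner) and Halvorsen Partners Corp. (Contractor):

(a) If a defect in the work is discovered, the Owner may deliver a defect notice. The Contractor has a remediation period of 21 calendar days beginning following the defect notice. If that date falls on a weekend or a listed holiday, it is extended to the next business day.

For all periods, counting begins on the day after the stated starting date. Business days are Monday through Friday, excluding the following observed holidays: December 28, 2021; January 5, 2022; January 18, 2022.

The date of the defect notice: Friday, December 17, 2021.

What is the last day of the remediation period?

Adding 21 calendar days to December 17, 2021 gives January 7, 2022, which is the last day of the remediation period. January 7, 2022 is a Friday and is not a listed holiday, so no roll-forward applies.

January 7, 2022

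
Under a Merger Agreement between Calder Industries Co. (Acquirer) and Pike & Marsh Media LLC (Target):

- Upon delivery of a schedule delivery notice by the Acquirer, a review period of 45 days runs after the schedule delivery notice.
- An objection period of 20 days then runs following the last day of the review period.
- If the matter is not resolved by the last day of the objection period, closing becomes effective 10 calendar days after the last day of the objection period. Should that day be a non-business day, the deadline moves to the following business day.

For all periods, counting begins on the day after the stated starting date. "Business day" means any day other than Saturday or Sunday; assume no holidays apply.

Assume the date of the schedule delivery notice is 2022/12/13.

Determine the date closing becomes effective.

2023/02/27

Adding 45 calendar days to 2022/12/13 gives 2023/01/27, which is the last day of the review period.
The last day of the objection period: 2023/01/27 + 20 days = 2023/02/16.
Adding 10 calendar days to 2023/02/16 gives 2023/02/26, which is the date closing becomes effective. That falls on a Sunday, so it rolls to the next business day, Monday, 2023/02/27.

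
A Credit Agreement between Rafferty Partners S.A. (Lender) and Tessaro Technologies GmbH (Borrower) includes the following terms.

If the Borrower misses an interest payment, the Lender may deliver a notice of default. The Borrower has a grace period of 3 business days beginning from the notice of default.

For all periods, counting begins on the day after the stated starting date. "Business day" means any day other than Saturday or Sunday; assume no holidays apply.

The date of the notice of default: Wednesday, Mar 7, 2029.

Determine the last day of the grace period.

The last day of the grace period: counting 3 business days from Wednesday, Mar 7, 2029 (Mar 8, Mar 9, Mar 12, skipping weekends) reaches Monday, Mar 12, 2029.

Mar 12, 2029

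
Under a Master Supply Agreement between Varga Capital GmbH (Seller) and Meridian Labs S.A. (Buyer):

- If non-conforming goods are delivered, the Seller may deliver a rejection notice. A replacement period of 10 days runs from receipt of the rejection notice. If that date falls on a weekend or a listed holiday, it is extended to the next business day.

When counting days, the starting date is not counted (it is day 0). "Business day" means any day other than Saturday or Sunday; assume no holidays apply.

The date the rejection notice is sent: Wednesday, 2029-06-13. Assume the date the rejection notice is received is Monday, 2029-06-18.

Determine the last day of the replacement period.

2029-06-28

The last day of the replacement period: 2029-06-18 + 10 days = 2029-06-28. 2029-06-28 is a Thursday, so no roll-forward applies.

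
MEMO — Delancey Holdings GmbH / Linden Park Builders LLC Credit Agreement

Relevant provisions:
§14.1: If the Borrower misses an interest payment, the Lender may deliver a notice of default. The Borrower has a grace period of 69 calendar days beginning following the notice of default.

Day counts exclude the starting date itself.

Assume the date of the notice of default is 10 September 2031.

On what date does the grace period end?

The last day of the grace period: 10 September 2031 + 69 days = 18 November 2031.

18 November 2031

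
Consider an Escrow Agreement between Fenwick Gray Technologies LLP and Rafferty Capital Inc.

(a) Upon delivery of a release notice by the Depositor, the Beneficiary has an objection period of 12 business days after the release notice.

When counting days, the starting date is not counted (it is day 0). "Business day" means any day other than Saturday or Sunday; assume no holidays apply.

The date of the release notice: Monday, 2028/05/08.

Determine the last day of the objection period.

The last day of the objection period: 12 business days after Monday, 2028/05/08, skipping weekends — May 9, May 10, May 11, May 12, …, May 22, May 23, May 24 — lands on Wednesday, 2028/05/24.

2028/05/24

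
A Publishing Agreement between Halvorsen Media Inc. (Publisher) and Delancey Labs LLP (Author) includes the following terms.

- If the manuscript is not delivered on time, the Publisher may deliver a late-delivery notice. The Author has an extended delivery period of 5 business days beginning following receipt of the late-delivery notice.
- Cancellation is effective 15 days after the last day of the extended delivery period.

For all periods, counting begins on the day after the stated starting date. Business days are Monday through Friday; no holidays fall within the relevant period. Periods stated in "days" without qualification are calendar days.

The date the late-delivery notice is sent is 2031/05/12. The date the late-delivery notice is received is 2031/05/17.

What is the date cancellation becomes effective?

2031/06/07

From Saturday, 2031/05/17, 5 business days (May 19, May 20, May 21, May 22, May 23, skipping weekends) brings us to Friday, 2031/05/23, which is the last day of the extended delivery period.
Adding 15 calendar days to 2031/05/23 gives 2031/06/07, which is the date cancellation becomes effective.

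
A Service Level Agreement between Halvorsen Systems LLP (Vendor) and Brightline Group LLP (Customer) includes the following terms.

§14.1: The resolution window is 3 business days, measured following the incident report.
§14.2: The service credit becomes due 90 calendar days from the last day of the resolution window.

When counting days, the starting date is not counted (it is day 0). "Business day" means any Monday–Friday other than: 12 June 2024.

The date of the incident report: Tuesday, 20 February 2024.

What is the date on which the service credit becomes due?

The last day of the resolution window: counting 3 business days from Tuesday, 20 February 2024 (Feb 21, Feb 22, Feb 23, skipping weekends) reaches Friday, 23 February 2024.
Adding 90 calendar days to 23 February 2024 gives 23 May 2024, which is the date on which the service credit becomes due.

23 May 2024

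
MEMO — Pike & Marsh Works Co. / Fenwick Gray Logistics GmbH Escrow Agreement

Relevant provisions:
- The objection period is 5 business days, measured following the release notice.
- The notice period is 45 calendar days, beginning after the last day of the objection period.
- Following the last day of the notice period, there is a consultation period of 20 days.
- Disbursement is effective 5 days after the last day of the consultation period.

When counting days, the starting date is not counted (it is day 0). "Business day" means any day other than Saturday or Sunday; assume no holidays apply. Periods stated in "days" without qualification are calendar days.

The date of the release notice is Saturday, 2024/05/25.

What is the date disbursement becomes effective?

The last day of the objection period: 5 business days after Saturday, 2024/05/25, skipping weekends — May 27, May 28, May 29, May 30, May 31 — lands on Friday, 2024/05/31.
The last day of the notice period: 2024/05/31 + 45 days = 2024/07/15.
The last day of the consultation period: 2024/07/15 + 20 days = 2024/08/04.
The date disbursement becomes effective: 2024/08/04 + 5 days = 2024/08/09.

2024/08/09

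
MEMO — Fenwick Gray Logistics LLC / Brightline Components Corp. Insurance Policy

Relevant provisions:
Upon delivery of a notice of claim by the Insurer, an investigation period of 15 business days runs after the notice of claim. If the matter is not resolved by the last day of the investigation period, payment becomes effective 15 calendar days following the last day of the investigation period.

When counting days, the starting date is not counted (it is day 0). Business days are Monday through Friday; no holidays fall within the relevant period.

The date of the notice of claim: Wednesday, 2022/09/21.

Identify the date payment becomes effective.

2022/10/27

From Wednesday, 2022/09/21, 15 business days (Sep 22, Sep 23, Sep 26, Sep 27, …, Oct 10, Oct 11, Oct 12, skipping weekends) brings us to Wednesday, 2022/10/12, which is the last day of the investigation period.
The date payment becomes effective: 2022/10/12 + 15 days = 2022/10/27.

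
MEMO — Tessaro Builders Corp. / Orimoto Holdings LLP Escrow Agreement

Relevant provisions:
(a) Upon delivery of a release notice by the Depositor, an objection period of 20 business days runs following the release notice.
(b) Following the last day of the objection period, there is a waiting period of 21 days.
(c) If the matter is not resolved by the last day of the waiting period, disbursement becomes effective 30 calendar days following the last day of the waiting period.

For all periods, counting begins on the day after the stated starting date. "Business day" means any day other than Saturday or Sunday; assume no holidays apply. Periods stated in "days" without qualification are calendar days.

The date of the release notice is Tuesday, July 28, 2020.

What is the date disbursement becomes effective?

October 15, 2020

The last day of the objection period: 20 business days after Tuesday, July 28, 2020, skipping weekends — Jul 29, Jul 30, Jul 31, Aug 3, …, Aug 21, Aug 24, Aug 25 — lands on Tuesday, August 25, 2020.
The last day of the waiting period: 21 calendar days after August 25, 2020 is September 15, 2020.
The date disbursement becomes effective: 30 calendar days after September 15, 2020 is October 15, 2020.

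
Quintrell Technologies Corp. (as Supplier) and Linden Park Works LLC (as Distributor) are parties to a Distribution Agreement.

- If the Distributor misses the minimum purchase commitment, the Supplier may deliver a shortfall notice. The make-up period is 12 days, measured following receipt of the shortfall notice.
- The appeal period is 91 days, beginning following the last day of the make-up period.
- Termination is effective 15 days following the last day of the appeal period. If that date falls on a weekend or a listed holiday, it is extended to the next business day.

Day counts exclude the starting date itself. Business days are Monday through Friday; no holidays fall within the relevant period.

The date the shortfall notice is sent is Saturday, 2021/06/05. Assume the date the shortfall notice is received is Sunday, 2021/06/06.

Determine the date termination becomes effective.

2021/10/04

The last day of the make-up period: 12 calendar days after 2021/06/06 is 2021/06/18.
The last day of the appeal period: 2021/06/18 + 91 days = 2021/09/17.
The date termination becomes effective: 15 calendar days after 2021/09/17 is 2021/10/02. That falls on a Saturday, so it rolls to the next business day, Monday, 2021/10/04.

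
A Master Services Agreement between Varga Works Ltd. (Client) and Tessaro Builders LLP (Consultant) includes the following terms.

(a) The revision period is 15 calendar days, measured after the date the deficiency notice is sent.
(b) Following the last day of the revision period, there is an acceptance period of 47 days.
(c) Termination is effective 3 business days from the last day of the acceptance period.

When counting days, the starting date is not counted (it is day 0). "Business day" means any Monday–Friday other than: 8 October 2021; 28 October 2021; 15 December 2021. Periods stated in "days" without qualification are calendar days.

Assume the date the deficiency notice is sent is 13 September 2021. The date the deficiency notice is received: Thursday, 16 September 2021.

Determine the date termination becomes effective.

17 November 2021

The last day of the revision period: 13 September 2021 + 15 days = 28 September 2021.
The last day of the acceptance period: 28 September 2021 + 47 days = 14 November 2021.
The date termination becomes effective: counting 3 business days from Sunday, 14 November 2021 (Nov 15, Nov 16, Nov 17, skipping weekends) reaches Wednesday, 17 November 2021.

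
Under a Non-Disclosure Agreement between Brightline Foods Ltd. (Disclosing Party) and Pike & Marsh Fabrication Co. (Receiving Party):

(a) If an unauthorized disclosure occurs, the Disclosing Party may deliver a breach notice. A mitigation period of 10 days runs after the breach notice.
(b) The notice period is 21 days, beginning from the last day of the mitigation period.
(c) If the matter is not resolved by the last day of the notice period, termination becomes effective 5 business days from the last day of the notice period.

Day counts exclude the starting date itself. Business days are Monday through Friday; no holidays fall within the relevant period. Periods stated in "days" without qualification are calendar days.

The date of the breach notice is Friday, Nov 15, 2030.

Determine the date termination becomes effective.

Adding 10 calendar days to Nov 15, 2030 gives Nov 25, 2030, which is the last day of the mitigation period.
The last day of the notice period: Nov 25, 2030 + 21 days = Dec 16, 2030.
The date termination becomes effective: 5 business days after Monday, Dec 16, 2030, skipping weekends — Dec 17, Dec 18, Dec 19, Dec 20, Dec 23 — lands on Monday, Dec 23, 2030.

Dec 23, 2030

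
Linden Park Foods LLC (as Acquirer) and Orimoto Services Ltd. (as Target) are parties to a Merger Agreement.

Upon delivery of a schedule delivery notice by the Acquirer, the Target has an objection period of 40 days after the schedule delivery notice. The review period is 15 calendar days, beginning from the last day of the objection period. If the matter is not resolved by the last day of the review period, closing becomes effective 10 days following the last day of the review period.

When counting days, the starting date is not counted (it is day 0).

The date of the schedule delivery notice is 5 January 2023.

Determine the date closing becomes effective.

The last day of the objection period: 5 January 2023 + 40 days = 14 February 2023.
Adding 15 calendar days to 14 February 2023 gives 1 March 2023, which is the last day of the review period.
The date closing becomes effective: 1 March 2023 + 10 days = 11 March 2023.

11 March 2023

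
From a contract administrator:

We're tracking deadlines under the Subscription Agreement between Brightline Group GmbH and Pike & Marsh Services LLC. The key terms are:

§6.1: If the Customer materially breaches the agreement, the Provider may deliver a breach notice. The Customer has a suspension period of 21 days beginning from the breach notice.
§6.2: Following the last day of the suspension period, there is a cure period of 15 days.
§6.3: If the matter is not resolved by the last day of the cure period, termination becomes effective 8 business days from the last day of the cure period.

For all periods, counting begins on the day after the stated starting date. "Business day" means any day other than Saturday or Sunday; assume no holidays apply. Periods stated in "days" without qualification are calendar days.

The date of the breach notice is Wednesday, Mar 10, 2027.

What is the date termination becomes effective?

The last day of the suspension period: 21 calendar days after Mar 10, 2027 is Mar 31, 2027.
Adding 15 calendar days to Mar 31, 2027 gives Apr 15, 2027, which is the last day of the cure period.
From Thursday, Apr 15, 2027, 8 business days (Apr 16, Apr 19, Apr 20, Apr 21, Apr 22, Apr 23, Apr 26, Apr 27, skipping weekends) brings us to Tuesday, Apr 27, 2027, which is the date termination becomes effective.

Apr 27, 2027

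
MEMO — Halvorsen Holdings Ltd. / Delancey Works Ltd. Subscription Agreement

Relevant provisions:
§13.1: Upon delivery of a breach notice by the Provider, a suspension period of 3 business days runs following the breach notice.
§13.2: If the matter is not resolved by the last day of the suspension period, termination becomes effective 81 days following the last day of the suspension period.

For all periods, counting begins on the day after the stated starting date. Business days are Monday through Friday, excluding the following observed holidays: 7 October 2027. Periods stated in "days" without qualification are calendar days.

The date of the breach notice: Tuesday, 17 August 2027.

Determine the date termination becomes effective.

9 November 2027

The last day of the suspension period: counting 3 business days from Tuesday, 17 August 2027 (Aug 18, Aug 19, Aug 20, skipping weekends) reaches Friday, 20 August 2027.
The date termination becomes effective: 20 August 2027 + 81 days = 9 November 2027.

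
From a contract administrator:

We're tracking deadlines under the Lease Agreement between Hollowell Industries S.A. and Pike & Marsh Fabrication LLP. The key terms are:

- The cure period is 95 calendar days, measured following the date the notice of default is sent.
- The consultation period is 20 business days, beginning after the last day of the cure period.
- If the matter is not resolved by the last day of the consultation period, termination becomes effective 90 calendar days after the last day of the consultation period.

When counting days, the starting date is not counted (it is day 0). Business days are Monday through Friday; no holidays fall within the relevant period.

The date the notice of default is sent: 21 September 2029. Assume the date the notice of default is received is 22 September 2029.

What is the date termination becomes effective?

Adding 95 calendar days to 21 September 2029 gives 25 December 2029, which is the last day of the cure period.
From Tuesday, 25 December 2029, 20 business days (Dec 26, Dec 27, Dec 28, Dec 31, …, Jan 18, Jan 21, Jan 22, skipping weekends) brings us to Tuesday, 22 January 2030, which is the last day of the consultation period.
Adding 90 calendar days to 22 January 2030 gives 22 April 2030, which is the date termination becomes effective.

22 April 2030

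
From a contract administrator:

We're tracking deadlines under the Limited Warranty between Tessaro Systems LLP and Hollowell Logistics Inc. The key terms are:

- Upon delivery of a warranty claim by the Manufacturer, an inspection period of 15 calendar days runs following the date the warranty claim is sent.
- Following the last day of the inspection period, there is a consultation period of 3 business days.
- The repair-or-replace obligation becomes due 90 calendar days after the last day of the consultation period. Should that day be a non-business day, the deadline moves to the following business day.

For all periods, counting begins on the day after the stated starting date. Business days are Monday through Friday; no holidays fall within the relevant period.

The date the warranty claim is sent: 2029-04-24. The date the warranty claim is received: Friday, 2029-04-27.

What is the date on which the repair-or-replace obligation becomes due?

Adding 15 calendar days to 2029-04-24 gives 2029-05-09, which is the last day of the inspection period.
The last day of the consultation period: counting 3 business days from Wednesday, 2029-05-09 (May 10, May 11, May 14, skipping weekends) reaches Monday, 2029-05-14.
Adding 90 calendar days to 2029-05-14 gives 2029-08-12, which is the date on which the repair-or-replace obligation becomes due. That falls on a Sunday, so it rolls to the next business day, Monday, 2029-08-13.

2029-08-13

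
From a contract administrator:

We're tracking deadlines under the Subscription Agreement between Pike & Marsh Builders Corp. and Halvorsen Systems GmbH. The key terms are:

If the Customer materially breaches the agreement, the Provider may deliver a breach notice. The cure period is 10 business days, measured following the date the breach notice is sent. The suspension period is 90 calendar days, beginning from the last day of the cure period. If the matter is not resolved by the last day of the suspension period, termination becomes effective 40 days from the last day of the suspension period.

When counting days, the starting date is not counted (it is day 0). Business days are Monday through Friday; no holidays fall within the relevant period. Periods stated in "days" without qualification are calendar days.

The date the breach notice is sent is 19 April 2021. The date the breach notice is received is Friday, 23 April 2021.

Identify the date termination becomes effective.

The last day of the cure period: counting 10 business days from Monday, 19 April 2021 (Apr 20, Apr 21, Apr 22, Apr 23, Apr 26, Apr 27, Apr 28, Apr 29, Apr 30, May 3, skipping weekends) reaches Monday, 3 May 2021.
The last day of the suspension period: 3 May 2021 + 90 days = 1 August 2021.
The date termination becomes effective: 1 August 2021 + 40 days = 10 September 2021.

10 September 2021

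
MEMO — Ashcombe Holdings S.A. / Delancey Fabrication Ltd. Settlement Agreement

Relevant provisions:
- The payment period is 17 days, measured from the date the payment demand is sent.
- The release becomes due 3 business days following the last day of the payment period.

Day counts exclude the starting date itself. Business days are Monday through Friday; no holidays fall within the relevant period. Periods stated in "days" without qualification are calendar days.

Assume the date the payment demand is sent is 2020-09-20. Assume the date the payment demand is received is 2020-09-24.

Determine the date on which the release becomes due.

Adding 17 calendar days to 2020-09-20 gives 2020-10-07, which is the last day of the payment period.
The date on which the release becomes due: 3 business days after Wednesday, 2020-10-07, skipping weekends — Oct 8, Oct 9, Oct 12 — lands on Monday, 2020-10-12.

2020-10-12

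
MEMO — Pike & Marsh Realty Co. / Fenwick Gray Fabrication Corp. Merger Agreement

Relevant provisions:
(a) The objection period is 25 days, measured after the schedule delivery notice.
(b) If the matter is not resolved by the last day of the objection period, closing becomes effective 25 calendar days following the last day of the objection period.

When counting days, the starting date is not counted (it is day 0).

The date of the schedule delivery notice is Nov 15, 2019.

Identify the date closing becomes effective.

Jan 4, 2020

Adding 25 calendar days to Nov 15, 2019 gives Dec 10, 2019, which is the last day of the objection period.
The date closing becomes effective: 25 calendar days after Dec 10, 2019 is Jan 4, 2020.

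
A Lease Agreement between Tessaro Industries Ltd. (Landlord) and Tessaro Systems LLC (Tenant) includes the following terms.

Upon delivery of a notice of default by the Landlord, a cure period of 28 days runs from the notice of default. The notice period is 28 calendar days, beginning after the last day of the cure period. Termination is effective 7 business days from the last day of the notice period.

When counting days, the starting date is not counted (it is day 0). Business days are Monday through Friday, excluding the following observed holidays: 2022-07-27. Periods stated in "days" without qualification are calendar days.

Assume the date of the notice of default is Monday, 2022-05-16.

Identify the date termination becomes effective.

The last day of the cure period: 28 calendar days after 2022-05-16 is 2022-06-13.
The last day of the notice period: 2022-06-13 + 28 days = 2022-07-11.
From Monday, 2022-07-11, 7 business days (Jul 12, Jul 13, Jul 14, Jul 15, Jul 18, Jul 19, Jul 20, skipping weekends) brings us to Wednesday, 2022-07-20, which is the date termination becomes effective.

2022-07-20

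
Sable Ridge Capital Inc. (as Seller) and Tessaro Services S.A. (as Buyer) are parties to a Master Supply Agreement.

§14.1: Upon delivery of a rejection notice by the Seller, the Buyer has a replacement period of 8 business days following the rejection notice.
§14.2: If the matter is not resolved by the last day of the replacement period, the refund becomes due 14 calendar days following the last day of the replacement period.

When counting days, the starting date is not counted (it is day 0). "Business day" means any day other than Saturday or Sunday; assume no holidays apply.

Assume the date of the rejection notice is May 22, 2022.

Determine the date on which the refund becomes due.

June 15, 2022

The last day of the replacement period: counting 8 business days from Sunday, May 22, 2022 (May 23, May 24, May 25, May 26, May 27, May 30, May 31, Jun 1, skipping weekends) reaches Wednesday, June 1, 2022.
The date on which the refund becomes due: June 1, 2022 + 14 days = June 15, 2022.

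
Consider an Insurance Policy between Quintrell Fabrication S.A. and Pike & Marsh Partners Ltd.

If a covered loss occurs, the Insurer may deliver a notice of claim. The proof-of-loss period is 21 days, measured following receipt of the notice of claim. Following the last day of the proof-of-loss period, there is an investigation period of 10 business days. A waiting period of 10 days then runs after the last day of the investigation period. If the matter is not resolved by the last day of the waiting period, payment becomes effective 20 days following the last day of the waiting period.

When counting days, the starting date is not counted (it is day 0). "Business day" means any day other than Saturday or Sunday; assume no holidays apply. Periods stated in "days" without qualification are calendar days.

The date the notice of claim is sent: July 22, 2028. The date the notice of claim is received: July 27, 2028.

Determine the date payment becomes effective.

September 30, 2028

The last day of the proof-of-loss period: July 27, 2028 + 21 days = August 17, 2028.
The last day of the investigation period: counting 10 business days from Thursday, August 17, 2028 (Aug 18, Aug 21, Aug 22, Aug 23, Aug 24, Aug 25, Aug 28, Aug 29, Aug 30, Aug 31, skipping weekends) reaches Thursday, August 31, 2028.
The last day of the waiting period: August 31, 2028 + 10 days = September 10, 2028.
The date payment becomes effective: September 10, 2028 + 20 days = September 30, 2028.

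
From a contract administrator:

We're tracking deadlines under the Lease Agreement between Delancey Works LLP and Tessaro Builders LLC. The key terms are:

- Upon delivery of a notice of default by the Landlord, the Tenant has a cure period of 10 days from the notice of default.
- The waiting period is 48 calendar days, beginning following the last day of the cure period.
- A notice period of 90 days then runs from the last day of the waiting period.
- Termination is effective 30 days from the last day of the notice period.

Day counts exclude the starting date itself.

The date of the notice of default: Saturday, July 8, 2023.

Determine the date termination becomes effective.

January 2, 2024

Adding 10 calendar days to July 8, 2023 gives July 18, 2023, which is the last day of the cure period.
Adding 48 calendar days to July 18, 2023 gives September 4, 2023, which is the last day of the waiting period.
The last day of the notice period: September 4, 2023 + 90 days = December 3, 2023.
Adding 30 calendar days to December 3, 2023 gives January 2, 2024, which is the date termination becomes effective.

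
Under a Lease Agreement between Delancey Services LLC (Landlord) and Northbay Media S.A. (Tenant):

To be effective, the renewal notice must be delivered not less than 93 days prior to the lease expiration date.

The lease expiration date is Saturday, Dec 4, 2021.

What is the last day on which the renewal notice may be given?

Counting back 93 calendar days from Dec 4, 2021 gives Sep 2, 2021.

Sep 2, 2021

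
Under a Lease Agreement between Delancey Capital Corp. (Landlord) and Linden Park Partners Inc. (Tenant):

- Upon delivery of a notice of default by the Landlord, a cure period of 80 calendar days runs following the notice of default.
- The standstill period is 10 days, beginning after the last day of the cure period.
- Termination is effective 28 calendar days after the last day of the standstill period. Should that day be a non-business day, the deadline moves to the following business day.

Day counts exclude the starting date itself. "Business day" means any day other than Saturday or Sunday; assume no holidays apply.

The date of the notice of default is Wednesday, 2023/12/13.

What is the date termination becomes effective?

2024/04/09

The last day of the cure period: 80 calendar days after 2023/12/13 is 2024/03/02.
The last day of the standstill period: 10 calendar days after 2024/03/02 is 2024/03/12.
Adding 28 calendar days to 2024/03/12 gives 2024/04/09, which is the date termination becomes effective. 2024/04/09 is a Tuesday, so no roll-forward applies.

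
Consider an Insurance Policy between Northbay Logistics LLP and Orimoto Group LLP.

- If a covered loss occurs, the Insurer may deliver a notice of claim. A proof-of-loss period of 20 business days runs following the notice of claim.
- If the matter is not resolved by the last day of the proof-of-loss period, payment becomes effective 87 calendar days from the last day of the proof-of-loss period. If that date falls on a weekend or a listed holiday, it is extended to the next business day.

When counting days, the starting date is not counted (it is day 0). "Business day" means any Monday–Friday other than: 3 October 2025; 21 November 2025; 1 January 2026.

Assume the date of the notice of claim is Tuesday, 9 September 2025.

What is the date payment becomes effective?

The last day of the proof-of-loss period: 20 business days after Tuesday, 9 September 2025, skipping weekends and the listed holiday on Oct 3 — Sep 10, Sep 11, Sep 12, Sep 15, …, Oct 6, Oct 7, Oct 8 — lands on Wednesday, 8 October 2025.
The date payment becomes effective: 87 calendar days after 8 October 2025 is 3 January 2026. That falls on a Saturday, so it rolls to the next business day, Monday, 5 January 2026.

5 January 2026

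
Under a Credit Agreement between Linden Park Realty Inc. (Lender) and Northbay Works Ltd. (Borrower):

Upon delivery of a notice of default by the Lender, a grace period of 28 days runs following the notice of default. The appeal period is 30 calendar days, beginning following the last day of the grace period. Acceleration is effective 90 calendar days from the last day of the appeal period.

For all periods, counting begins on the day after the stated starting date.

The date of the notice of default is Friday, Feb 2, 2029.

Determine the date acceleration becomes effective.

Jun 30, 2029

The last day of the grace period: 28 calendar days after Feb 2, 2029 is Mar 2, 2029.
Adding 30 calendar days to Mar 2, 2029 gives Apr 1, 2029, which is the last day of the appeal period.
The date acceleration becomes effective: Apr 1, 2029 + 90 days = Jun 30, 2029.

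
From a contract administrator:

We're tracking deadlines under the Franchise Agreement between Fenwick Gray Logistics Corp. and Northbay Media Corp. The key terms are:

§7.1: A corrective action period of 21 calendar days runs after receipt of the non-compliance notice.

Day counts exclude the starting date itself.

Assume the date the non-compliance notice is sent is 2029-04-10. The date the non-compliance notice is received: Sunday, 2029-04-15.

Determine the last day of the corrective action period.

Adding 21 calendar days to 2029-04-15 gives 2029-05-06, which is the last day of the corrective action period.

2029-05-06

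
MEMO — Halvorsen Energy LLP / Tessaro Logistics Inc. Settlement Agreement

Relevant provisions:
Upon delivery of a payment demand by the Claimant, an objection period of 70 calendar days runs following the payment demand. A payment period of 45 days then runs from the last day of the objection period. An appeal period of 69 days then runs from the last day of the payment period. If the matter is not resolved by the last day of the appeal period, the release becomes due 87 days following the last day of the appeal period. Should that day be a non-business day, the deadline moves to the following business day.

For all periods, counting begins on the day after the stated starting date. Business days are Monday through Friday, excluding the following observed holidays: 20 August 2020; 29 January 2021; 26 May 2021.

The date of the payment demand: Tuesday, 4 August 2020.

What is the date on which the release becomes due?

Adding 70 calendar days to 4 August 2020 gives 13 October 2020, which is the last day of the objection period.
The last day of the payment period: 13 October 2020 + 45 days = 27 November 2020.
The last day of the appeal period: 69 calendar days after 27 November 2020 is 4 February 2021.
The date on which the release becomes due: 4 February 2021 + 87 days = 2 May 2021. That falls on a Sunday, so it rolls to the next business day, Monday, 3 May 2021.

3 May 2021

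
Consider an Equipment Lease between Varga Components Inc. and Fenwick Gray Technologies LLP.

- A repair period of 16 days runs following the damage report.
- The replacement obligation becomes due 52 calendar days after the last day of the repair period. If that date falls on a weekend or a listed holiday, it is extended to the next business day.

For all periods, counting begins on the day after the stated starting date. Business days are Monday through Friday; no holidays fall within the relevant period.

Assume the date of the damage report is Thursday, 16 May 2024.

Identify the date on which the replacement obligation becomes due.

23 July 2024

Adding 16 calendar days to 16 May 2024 gives 1 June 2024, which is the last day of the repair period.
The date on which the replacement obligation becomes due: 1 June 2024 + 52 days = 23 July 2024. 23 July 2024 is a Tuesday, so no roll-forward applies.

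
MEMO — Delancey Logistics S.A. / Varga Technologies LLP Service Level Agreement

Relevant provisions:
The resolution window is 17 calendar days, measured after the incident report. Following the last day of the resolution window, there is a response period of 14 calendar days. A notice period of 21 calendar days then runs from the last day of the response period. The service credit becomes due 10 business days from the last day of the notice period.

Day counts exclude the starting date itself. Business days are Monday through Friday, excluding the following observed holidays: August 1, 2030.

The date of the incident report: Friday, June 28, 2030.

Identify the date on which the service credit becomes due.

The last day of the resolution window: June 28, 2030 + 17 days = July 15, 2030.
The last day of the response period: 14 calendar days after July 15, 2030 is July 29, 2030.
Adding 21 calendar days to July 29, 2030 gives August 19, 2030, which is the last day of the notice period.
From Monday, August 19, 2030, 10 business days (Aug 20, Aug 21, Aug 22, Aug 23, Aug 26, Aug 27, Aug 28, Aug 29, Aug 30, Sep 2, skipping weekends) brings us to Monday, September 2, 2030, which is the date on which the service credit becomes due.

September 2, 2030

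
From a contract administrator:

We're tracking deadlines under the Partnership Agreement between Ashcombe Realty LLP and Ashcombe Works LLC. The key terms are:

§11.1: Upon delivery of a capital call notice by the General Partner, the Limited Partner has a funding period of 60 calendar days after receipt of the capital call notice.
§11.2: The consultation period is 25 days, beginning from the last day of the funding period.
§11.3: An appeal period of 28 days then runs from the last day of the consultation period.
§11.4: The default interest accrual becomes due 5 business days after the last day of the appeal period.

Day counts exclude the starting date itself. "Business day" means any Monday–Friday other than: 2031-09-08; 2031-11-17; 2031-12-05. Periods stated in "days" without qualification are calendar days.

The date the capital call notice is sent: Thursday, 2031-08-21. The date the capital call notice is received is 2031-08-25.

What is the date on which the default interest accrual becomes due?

The last day of the funding period: 2031-08-25 + 60 days = 2031-10-24.
The last day of the consultation period: 2031-10-24 + 25 days = 2031-11-18.
The last day of the appeal period: 28 calendar days after 2031-11-18 is 2031-12-16.
The date on which the default interest accrual becomes due: 5 business days after Tuesday, 2031-12-16, skipping weekends — Dec 17, Dec 18, Dec 19, Dec 22, Dec 23 — lands on Tuesday, 2031-12-23.

2031-12-23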